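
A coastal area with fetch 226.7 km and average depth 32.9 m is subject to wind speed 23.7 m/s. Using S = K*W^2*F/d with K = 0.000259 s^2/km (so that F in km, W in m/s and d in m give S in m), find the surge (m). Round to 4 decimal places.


S = K * W^2 * F / d
W^2 = 23.7^2 = 561.69
S = 0.000259 * 561.69 * 226.7 / 32.9
Numerator = 0.000259 * 561.69 * 226.7 = 32.979797
S = 32.979797 / 32.9 = 1.0024 m

1.0024


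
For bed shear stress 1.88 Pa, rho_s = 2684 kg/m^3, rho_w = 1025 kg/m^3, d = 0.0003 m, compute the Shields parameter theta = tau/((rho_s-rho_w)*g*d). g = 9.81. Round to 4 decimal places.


theta = tau / ((rho_s - rho_w) * g * d)
rho_s - rho_w = 2684 - 1025 = 1659
Denominator = 1659 * 9.81 * 0.0003 = 4.882437
theta = 1.88 / 4.882437
theta = 0.3851

0.3851


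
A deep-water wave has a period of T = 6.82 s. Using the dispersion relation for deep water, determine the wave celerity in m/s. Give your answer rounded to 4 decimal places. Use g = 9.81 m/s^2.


We use the deep-water celerity formula:
C = g * T / (2 * pi)
C = 9.81 * 6.82 / (2 * 3.14159...)
C = 66.904200 / 6.283185
C = 10.6481 m/s

10.6481


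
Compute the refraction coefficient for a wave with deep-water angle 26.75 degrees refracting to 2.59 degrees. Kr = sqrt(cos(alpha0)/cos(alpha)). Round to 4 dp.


Kr = sqrt(cos(alpha0) / cos(alpha))
cos(26.75) = 0.892979
cos(2.59) = 0.998978
Kr = sqrt(0.892979 / 0.998978)
Kr = sqrt(0.893892)
Kr = 0.9455

0.9455


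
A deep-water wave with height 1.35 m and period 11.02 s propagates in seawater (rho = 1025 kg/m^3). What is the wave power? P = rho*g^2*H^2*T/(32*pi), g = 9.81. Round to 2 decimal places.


P = rho * g^2 * H^2 * T / (32 * pi)
P = 1025 * 9.81^2 * 1.35^2 * 11.02 / (32 * pi)
P = 1025 * 96.2361 * 1.8225 * 11.02 / 100.53096
P = 19706.58 W/m

19706.58


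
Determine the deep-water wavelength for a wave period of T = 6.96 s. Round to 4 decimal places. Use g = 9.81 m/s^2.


L0 = g * T^2 / (2 * pi)
L0 = 9.81 * 6.96^2 / (2 * pi)
L0 = 9.81 * 48.4416 / 6.28319
L0 = 475.2121 / 6.28319
L0 = 75.6324 m

75.6324


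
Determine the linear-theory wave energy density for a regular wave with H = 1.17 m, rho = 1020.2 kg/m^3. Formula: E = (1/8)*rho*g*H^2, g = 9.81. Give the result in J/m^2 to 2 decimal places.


E = (1/8) * rho * g * H^2
E = (1/8) * 1020.2 * 9.81 * 1.17^2
E = 0.125 * 1020.2 * 9.81 * 1.3689
E = 1712.52 J/m^2

1712.52


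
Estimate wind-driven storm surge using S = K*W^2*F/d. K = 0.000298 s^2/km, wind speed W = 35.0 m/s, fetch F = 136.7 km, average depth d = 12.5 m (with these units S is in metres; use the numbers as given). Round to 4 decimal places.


S = K * W^2 * F / d
W^2 = 35.0^2 = 1225.00
S = 0.000298 * 1225.00 * 136.7 / 12.5
Numerator = 0.000298 * 1225.00 * 136.7 = 49.902335
S = 49.902335 / 12.5 = 3.9922 m

3.9922


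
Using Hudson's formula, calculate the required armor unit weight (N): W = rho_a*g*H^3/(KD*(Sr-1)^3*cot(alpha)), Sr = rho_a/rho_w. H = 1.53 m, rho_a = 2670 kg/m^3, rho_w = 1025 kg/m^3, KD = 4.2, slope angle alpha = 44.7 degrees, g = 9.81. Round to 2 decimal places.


Sr = rho_a / rho_w = 2670 / 1025 = 2.604878
(Sr - 1) = 1.604878
(Sr - 1)^3 = 4.133578
cot(44.7) = 1 / tan(44.7) = 1 / 0.989582 = 1.010527
Numerator = 2670 * 9.81 * 1.53^3 = 93811.1719
Denominator = 4.2 * 4.133578 * 1.010527 = 17.543789
W = 93811.1719 / 17.543789
W = 5347.26 N

5347.26


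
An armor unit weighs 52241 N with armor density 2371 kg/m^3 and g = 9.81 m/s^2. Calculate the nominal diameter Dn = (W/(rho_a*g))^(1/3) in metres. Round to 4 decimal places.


V = W / (rho_a * g)
V = 52241 / (2371 * 9.81)
V = 52241 / 23259.51
V = 2.246006 m^3
Dn = V^(1/3) = 2.246006^(1/3)
Dn = 1.3096 m

1.3096


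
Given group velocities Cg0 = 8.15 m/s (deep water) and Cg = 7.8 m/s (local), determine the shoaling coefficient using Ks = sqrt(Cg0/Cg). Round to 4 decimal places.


Ks = sqrt(Cg0 / Cg)
Ks = sqrt(8.15 / 7.8)
Ks = sqrt(1.0449)
Ks = 1.0222

1.0222


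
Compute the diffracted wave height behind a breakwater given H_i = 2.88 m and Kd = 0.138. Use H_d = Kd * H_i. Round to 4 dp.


H_d = Kd * H_i
H_d = 0.138 * 2.88
H_d = 0.3974 m

0.3974


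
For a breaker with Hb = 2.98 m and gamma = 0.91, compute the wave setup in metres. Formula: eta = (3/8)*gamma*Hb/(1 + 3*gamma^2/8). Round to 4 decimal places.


eta = (3/8) * gamma * Hb / (1 + 3*gamma^2/8)
Numerator = (3/8) * 0.91 * 2.98 = 1.016925
Denominator = 1 + 3*0.91^2/8 = 1 + 0.310538 = 1.310538
eta = 1.016925 / 1.310538
eta = 0.7760 m

0.7760


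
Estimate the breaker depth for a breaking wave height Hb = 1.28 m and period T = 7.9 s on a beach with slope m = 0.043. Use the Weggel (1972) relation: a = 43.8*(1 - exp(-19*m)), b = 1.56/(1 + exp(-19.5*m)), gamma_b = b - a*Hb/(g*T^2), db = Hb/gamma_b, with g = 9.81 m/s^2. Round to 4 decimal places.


a = 43.8 * (1 - exp(-19 * m))
exp(-19 * 0.043) = exp(-0.8170) = 0.441755
a = 43.8 * (1 - 0.441755) = 24.451134
b = 1.56 / (1 + exp(-19.5 * m))
exp(-19.5 * 0.043) = exp(-0.8385) = 0.432359
b = 1.56 / (1 + 0.432359) = 1.089113
Hb / (g * T^2) = 1.28 / (9.81 * 7.9^2) = 1.28 / 612.2421 = 0.00209068
gamma_b = b - a * Hb/(g*T^2) = 1.089113 - 24.451134 * 0.00209068 = 1.037993
db = Hb / gamma_b = 1.28 / 1.037993
db = 1.2331 m

1.2331


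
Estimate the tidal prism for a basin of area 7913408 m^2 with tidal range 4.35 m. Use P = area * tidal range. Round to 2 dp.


Tidal prism = Area * Tidal range
P = 7913408 * 4.35
P = 34423324.80 m^3

34423324.80


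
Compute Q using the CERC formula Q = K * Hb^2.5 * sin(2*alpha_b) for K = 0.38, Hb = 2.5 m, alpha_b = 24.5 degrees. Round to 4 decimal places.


Q = K * Hb^2.5 * sin(2 * alpha_b)
Hb^2.5 = 2.5^2.5 = 9.882118
sin(2 * 24.5) = sin(49.0) = 0.754710
Q = 0.38 * 9.882118 * 0.754710
Q = 2.8341 m^3/s

2.8341


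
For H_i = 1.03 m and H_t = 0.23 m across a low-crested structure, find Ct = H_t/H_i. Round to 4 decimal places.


Ct = H_t / H_i
Ct = 0.23 / 1.03
Ct = 0.2233

0.2233


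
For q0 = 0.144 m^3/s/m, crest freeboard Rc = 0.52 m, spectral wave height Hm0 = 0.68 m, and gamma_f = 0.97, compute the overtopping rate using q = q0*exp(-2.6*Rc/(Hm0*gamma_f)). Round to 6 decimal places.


q = q0 * exp(-2.6 * Rc / (Hm0 * gamma_f))
Exponent = -2.6 * 0.52 / (0.68 * 0.97)
= -2.6 * 0.52 / 0.6596
= -2.049727
exp(-2.049727) = 0.128770
q = 0.144 * 0.128770
q = 0.018543 m^3/s/m

0.018543


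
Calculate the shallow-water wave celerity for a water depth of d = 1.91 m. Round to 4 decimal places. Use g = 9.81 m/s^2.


Using the shallow-water approximation:
C = sqrt(g * d) = sqrt(9.81 * 1.91)
C = sqrt(18.7371)
C = 4.3286 m/s

4.3286


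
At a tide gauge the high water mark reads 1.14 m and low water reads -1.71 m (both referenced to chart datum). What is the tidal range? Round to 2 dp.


Tidal range = High water - Low water
Tidal range = 1.14 - (-1.71)
Tidal range = 2.85 m

2.85


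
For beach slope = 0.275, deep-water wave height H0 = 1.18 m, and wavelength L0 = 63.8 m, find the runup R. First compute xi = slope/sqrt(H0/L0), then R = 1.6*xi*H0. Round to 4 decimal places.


xi = slope / sqrt(H0/L0)
H0/L0 = 1.18/63.8 = 0.018495
sqrt(0.018495) = 0.135997
xi = 0.275 / 0.135997 = 2.022097
R = 1.6 * xi * H0 = 1.6 * 2.022097 * 1.18
R = 3.8177 m

3.8177


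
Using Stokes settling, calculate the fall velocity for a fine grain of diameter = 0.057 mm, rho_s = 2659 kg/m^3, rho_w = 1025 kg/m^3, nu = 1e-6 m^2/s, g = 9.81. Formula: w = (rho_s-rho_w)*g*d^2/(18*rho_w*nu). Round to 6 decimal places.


w = (rho_s - rho_w) * g * d^2 / (18 * rho_w * nu)
d = 0.057 mm = 0.000057 m
rho_s - rho_w = 2659 - 1025 = 1634
Numerator = 1634 * 9.81 * (0.000057)^2 = 0.000052079975
Denominator = 18 * 1025 * 1e-6 = 0.018450
w = 0.002823 m/s

0.002823


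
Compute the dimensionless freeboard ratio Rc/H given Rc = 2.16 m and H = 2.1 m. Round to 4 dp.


Relative freeboard = Rc / H
= 2.16 / 2.1
= 1.0286

1.0286


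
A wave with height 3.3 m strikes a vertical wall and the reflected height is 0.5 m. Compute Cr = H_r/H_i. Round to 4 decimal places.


Cr = H_r / H_i
Cr = 0.5 / 3.3
Cr = 0.1515

0.1515


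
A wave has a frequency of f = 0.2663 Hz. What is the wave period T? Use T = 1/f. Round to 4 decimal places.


T = 1 / f
T = 1 / 0.2663
T = 3.7552 s

3.7552


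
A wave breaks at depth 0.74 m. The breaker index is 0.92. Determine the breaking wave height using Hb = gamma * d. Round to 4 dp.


Hb = gamma * d
Hb = 0.92 * 0.74
Hb = 0.6808 m

0.6808


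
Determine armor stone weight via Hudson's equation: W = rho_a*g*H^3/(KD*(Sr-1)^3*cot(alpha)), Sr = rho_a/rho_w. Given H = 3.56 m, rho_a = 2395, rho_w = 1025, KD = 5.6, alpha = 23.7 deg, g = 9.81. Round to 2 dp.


Sr = rho_a / rho_w = 2395 / 1025 = 2.336585
(Sr - 1) = 1.336585
(Sr - 1)^3 = 2.387757
cot(23.7) = 1 / tan(23.7) = 1 / 0.438969 = 2.278064
Numerator = 2395 * 9.81 * 3.56^3 = 1060045.5300
Denominator = 5.6 * 2.387757 * 2.278064 = 30.460987
W = 1060045.5300 / 30.460987
W = 34800.10 N

34800.10


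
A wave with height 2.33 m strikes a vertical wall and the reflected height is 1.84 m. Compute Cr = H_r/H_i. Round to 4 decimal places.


Cr = H_r / H_i
Cr = 1.84 / 2.33
Cr = 0.7897

0.7897


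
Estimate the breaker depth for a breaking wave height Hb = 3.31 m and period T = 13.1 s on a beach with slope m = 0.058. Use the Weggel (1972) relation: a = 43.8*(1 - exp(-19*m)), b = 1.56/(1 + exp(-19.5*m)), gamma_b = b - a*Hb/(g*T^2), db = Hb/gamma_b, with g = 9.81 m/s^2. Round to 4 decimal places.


a = 43.8 * (1 - exp(-19 * m))
exp(-19 * 0.058) = exp(-1.1020) = 0.332206
a = 43.8 * (1 - 0.332206) = 29.249377
b = 1.56 / (1 + exp(-19.5 * m))
exp(-19.5 * 0.058) = exp(-1.1310) = 0.322710
b = 1.56 / (1 + 0.322710) = 1.179397
Hb / (g * T^2) = 3.31 / (9.81 * 13.1^2) = 3.31 / 1683.4941 = 0.00196615
gamma_b = b - a * Hb/(g*T^2) = 1.179397 - 29.249377 * 0.00196615 = 1.121888
db = Hb / gamma_b = 3.31 / 1.121888
db = 2.9504 m

2.9504


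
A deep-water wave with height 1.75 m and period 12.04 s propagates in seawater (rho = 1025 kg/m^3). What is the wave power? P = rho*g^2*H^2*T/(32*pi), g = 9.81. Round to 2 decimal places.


P = rho * g^2 * H^2 * T / (32 * pi)
P = 1025 * 9.81^2 * 1.75^2 * 12.04 / (32 * pi)
P = 1025 * 96.2361 * 3.0625 * 12.04 / 100.53096
P = 36179.67 W/m

36179.67


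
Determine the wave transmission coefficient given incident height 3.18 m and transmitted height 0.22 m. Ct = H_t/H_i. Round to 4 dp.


Ct = H_t / H_i
Ct = 0.22 / 3.18
Ct = 0.0692

0.0692


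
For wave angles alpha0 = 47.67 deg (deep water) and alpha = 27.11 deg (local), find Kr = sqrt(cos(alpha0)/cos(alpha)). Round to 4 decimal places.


Kr = sqrt(cos(alpha0) / cos(alpha))
cos(47.67) = 0.673400
cos(27.11) = 0.890133
Kr = sqrt(0.673400 / 0.890133)
Kr = sqrt(0.756516)
Kr = 0.8698

0.8698


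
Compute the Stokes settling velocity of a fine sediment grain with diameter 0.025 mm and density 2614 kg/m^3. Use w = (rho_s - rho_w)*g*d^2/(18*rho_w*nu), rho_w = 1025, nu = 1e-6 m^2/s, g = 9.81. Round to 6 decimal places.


w = (rho_s - rho_w) * g * d^2 / (18 * rho_w * nu)
d = 0.025 mm = 0.000025 m
rho_s - rho_w = 2614 - 1025 = 1589
Numerator = 1589 * 9.81 * (0.000025)^2 = 0.000009742556
Denominator = 18 * 1025 * 1e-6 = 0.018450
w = 0.000528 m/s

0.000528


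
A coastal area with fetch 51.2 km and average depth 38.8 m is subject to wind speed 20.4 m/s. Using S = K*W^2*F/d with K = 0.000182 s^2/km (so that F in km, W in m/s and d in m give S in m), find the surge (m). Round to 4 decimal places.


S = K * W^2 * F / d
W^2 = 20.4^2 = 416.16
S = 0.000182 * 416.16 * 51.2 / 38.8
Numerator = 0.000182 * 416.16 * 51.2 = 3.877945
S = 3.877945 / 38.8 = 0.0999 m

0.0999


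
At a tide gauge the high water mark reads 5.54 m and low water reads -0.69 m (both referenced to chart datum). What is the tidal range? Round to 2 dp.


Tidal range = High water - Low water
Tidal range = 5.54 - (-0.69)
Tidal range = 6.23 m

6.23


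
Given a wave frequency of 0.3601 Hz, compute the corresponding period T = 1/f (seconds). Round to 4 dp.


T = 1 / f
T = 1 / 0.3601
T = 2.7770 s

2.7770


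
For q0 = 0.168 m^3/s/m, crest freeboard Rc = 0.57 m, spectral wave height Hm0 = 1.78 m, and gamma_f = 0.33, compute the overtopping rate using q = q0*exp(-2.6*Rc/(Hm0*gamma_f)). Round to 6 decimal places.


q = q0 * exp(-2.6 * Rc / (Hm0 * gamma_f))
Exponent = -2.6 * 0.57 / (1.78 * 0.33)
= -2.6 * 0.57 / 0.5874
= -2.522983
exp(-2.522983) = 0.080220
q = 0.168 * 0.080220
q = 0.013477 m^3/s/m

0.013477


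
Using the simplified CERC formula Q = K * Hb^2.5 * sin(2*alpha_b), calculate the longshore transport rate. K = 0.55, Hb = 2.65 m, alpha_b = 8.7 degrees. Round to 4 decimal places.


Q = K * Hb^2.5 * sin(2 * alpha_b)
Hb^2.5 = 2.65^2.5 = 11.431802
sin(2 * 8.7) = sin(17.4) = 0.299041
Q = 0.55 * 11.431802 * 0.299041
Q = 1.8802 m^3/s

1.8802


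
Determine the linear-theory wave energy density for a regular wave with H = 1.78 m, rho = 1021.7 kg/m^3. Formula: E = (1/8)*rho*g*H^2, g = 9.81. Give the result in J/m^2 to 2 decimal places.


E = (1/8) * rho * g * H^2
E = (1/8) * 1021.7 * 9.81 * 1.78^2
E = 0.125 * 1021.7 * 9.81 * 3.1684
E = 3969.56 J/m^2

3969.56


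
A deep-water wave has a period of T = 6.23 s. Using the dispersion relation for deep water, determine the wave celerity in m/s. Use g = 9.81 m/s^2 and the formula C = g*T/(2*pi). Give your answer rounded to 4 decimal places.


We use the deep-water celerity formula:
C = g * T / (2 * pi)
C = 9.81 * 6.23 / (2 * 3.14159...)
C = 61.116300 / 6.283185
C = 9.7270 m/s

9.7270


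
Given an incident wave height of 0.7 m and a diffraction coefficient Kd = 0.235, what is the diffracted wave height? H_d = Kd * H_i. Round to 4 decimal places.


H_d = Kd * H_i
H_d = 0.235 * 0.7
H_d = 0.1645 m

0.1645


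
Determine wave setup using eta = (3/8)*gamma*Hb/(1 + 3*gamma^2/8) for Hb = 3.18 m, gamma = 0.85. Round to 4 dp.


eta = (3/8) * gamma * Hb / (1 + 3*gamma^2/8)
Numerator = (3/8) * 0.85 * 3.18 = 1.013625
Denominator = 1 + 3*0.85^2/8 = 1 + 0.270938 = 1.270938
eta = 1.013625 / 1.270938
eta = 0.7975 m

0.7975


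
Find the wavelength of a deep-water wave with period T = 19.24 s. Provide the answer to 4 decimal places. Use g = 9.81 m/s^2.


L0 = g * T^2 / (2 * pi)
L0 = 9.81 * 19.24^2 / (2 * pi)
L0 = 9.81 * 370.1776 / 6.28319
L0 = 3631.4423 / 6.28319
L0 = 577.9620 m

577.9620


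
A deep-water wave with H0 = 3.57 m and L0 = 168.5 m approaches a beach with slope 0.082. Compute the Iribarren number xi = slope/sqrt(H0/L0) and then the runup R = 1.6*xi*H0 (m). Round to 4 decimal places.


xi = slope / sqrt(H0/L0)
H0/L0 = 3.57/168.5 = 0.021187
sqrt(0.021187) = 0.145557
xi = 0.082 / 0.145557 = 0.563352
R = 1.6 * xi * H0 = 1.6 * 0.563352 * 3.57
R = 3.2179 m

3.2179


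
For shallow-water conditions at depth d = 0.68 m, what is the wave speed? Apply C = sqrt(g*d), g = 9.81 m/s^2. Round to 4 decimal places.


Using the shallow-water approximation:
C = sqrt(g * d) = sqrt(9.81 * 0.68)
C = sqrt(6.6708)
C = 2.5828 m/s

2.5828


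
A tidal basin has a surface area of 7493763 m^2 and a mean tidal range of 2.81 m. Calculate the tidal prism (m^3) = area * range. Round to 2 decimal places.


Tidal prism = Area * Tidal range
P = 7493763 * 2.81
P = 21057474.03 m^3

21057474.03


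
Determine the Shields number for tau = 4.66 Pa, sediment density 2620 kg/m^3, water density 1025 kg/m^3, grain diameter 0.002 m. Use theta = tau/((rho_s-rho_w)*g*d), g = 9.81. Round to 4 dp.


theta = tau / ((rho_s - rho_w) * g * d)
rho_s - rho_w = 2620 - 1025 = 1595
Denominator = 1595 * 9.81 * 0.002 = 31.293900
theta = 4.66 / 31.293900
theta = 0.1489

0.1489


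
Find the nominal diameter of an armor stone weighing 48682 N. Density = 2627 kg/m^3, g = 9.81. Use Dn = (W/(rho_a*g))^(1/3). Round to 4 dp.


V = W / (rho_a * g)
V = 48682 / (2627 * 9.81)
V = 48682 / 25770.87
V = 1.889032 m^3
Dn = V^(1/3) = 1.889032^(1/3)
Dn = 1.2362 m

1.2362


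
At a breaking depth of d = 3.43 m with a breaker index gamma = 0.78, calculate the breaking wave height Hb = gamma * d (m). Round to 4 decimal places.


Hb = gamma * d
Hb = 0.78 * 3.43
Hb = 2.6754 m

2.6754


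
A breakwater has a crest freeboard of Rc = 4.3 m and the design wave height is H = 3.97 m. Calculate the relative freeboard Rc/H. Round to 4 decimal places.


Relative freeboard = Rc / H
= 4.3 / 3.97
= 1.0831

1.0831


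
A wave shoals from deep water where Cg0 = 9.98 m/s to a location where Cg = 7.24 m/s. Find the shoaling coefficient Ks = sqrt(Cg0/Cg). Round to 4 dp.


Ks = sqrt(Cg0 / Cg)
Ks = sqrt(9.98 / 7.24)
Ks = sqrt(1.3785)
Ks = 1.1741

1.1741


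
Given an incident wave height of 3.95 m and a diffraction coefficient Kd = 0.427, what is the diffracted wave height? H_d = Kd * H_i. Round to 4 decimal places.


H_d = Kd * H_i
H_d = 0.427 * 3.95
H_d = 1.6867 m

1.6867


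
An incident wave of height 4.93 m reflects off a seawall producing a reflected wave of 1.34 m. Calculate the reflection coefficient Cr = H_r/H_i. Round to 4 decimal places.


Cr = H_r / H_i
Cr = 1.34 / 4.93
Cr = 0.2718

0.2718


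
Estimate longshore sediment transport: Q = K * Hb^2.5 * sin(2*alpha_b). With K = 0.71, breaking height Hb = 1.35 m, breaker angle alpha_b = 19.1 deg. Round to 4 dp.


Q = K * Hb^2.5 * sin(2 * alpha_b)
Hb^2.5 = 1.35^2.5 = 2.117554
sin(2 * 19.1) = sin(38.2) = 0.618408
Q = 0.71 * 2.117554 * 0.618408
Q = 0.9298 m^3/s

0.9298


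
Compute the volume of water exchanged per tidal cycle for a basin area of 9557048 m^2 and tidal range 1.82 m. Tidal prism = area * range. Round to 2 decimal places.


Tidal prism = Area * Tidal range
P = 9557048 * 1.82
P = 17393827.36 m^3

17393827.36


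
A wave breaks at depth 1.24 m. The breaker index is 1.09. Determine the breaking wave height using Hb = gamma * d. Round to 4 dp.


Hb = gamma * d
Hb = 1.09 * 1.24
Hb = 1.3516 m

1.3516


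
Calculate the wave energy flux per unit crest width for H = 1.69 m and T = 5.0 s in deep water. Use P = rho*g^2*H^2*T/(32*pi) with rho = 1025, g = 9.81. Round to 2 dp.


P = rho * g^2 * H^2 * T / (32 * pi)
P = 1025 * 9.81^2 * 1.69^2 * 5.0 / (32 * pi)
P = 1025 * 96.2361 * 2.8561 * 5.0 / 100.53096
P = 14012.17 W/m

14012.17


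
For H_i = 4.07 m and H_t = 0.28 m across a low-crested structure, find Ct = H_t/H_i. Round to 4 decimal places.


Ct = H_t / H_i
Ct = 0.28 / 4.07
Ct = 0.0688

0.0688


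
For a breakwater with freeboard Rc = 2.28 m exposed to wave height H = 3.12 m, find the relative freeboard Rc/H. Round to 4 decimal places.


Relative freeboard = Rc / H
= 2.28 / 3.12
= 0.7308

0.7308


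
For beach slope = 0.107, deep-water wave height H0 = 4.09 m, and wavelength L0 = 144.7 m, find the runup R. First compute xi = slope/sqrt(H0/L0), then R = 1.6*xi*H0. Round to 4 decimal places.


xi = slope / sqrt(H0/L0)
H0/L0 = 4.09/144.7 = 0.028265
sqrt(0.028265) = 0.168123
xi = 0.107 / 0.168123 = 0.636438
R = 1.6 * xi * H0 = 1.6 * 0.636438 * 4.09
R = 4.1649 m

4.1649


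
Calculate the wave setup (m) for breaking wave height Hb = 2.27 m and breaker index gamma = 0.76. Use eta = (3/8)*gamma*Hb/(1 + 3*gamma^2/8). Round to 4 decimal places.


eta = (3/8) * gamma * Hb / (1 + 3*gamma^2/8)
Numerator = (3/8) * 0.76 * 2.27 = 0.646950
Denominator = 1 + 3*0.76^2/8 = 1 + 0.216600 = 1.216600
eta = 0.646950 / 1.216600
eta = 0.5318 m

0.5318


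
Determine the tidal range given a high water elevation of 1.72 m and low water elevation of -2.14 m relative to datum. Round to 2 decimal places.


Tidal range = High water - Low water
Tidal range = 1.72 - (-2.14)
Tidal range = 3.86 m

3.86


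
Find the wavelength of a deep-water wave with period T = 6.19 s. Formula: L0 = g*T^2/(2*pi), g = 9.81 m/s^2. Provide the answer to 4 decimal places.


L0 = g * T^2 / (2 * pi)
L0 = 9.81 * 6.19^2 / (2 * pi)
L0 = 9.81 * 38.3161 / 6.28319
L0 = 375.8809 / 6.28319
L0 = 59.8233 m

59.8233


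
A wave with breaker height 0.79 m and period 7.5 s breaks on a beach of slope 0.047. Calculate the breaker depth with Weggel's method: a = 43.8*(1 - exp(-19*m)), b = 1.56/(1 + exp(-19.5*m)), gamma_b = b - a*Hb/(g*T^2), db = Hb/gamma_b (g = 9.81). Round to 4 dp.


a = 43.8 * (1 - exp(-19 * m))
exp(-19 * 0.047) = exp(-0.8930) = 0.409426
a = 43.8 * (1 - 0.409426) = 25.867157
b = 1.56 / (1 + exp(-19.5 * m))
exp(-19.5 * 0.047) = exp(-0.9165) = 0.399916
b = 1.56 / (1 + 0.399916) = 1.114352
Hb / (g * T^2) = 0.79 / (9.81 * 7.5^2) = 0.79 / 551.8125 = 0.00143165
gamma_b = b - a * Hb/(g*T^2) = 1.114352 - 25.867157 * 0.00143165 = 1.077320
db = Hb / gamma_b = 0.79 / 1.077320
db = 0.7333 m

0.7333


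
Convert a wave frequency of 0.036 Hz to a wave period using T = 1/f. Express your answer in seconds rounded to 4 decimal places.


T = 1 / f
T = 1 / 0.036
T = 27.7778 s

27.7778


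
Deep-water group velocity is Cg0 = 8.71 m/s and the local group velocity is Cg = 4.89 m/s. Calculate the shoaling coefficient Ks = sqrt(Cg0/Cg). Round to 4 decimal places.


Ks = sqrt(Cg0 / Cg)
Ks = sqrt(8.71 / 4.89)
Ks = sqrt(1.7812)
Ks = 1.3346

1.3346


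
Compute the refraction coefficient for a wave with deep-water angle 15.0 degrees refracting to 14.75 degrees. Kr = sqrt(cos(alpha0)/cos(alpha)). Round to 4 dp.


Kr = sqrt(cos(alpha0) / cos(alpha))
cos(15.0) = 0.965926
cos(14.75) = 0.967046
Kr = sqrt(0.965926 / 0.967046)
Kr = sqrt(0.998842)
Kr = 0.9994

0.9994


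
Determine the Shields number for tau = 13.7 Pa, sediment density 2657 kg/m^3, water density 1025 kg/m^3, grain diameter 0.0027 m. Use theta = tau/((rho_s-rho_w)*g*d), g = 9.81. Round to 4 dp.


theta = tau / ((rho_s - rho_w) * g * d)
rho_s - rho_w = 2657 - 1025 = 1632
Denominator = 1632 * 9.81 * 0.0027 = 43.226784
theta = 13.7 / 43.226784
theta = 0.3169

0.3169


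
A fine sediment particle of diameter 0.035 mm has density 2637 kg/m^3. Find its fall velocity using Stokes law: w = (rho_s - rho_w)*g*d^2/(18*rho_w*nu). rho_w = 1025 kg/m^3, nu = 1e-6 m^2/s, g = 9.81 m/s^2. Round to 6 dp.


w = (rho_s - rho_w) * g * d^2 / (18 * rho_w * nu)
d = 0.035 mm = 0.000035 m
rho_s - rho_w = 2637 - 1025 = 1612
Numerator = 1612 * 9.81 * (0.000035)^2 = 0.000019371807
Denominator = 18 * 1025 * 1e-6 = 0.018450
w = 0.001050 m/s

0.001050


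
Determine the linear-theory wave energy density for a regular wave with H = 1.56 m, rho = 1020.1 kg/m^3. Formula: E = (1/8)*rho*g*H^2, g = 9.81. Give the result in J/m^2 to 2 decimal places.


E = (1/8) * rho * g * H^2
E = (1/8) * 1020.1 * 9.81 * 1.56^2
E = 0.125 * 1020.1 * 9.81 * 2.4336
E = 3044.18 J/m^2

3044.18


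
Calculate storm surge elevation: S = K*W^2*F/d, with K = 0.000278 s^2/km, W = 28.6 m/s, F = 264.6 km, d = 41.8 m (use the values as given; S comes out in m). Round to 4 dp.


S = K * W^2 * F / d
W^2 = 28.6^2 = 817.96
S = 0.000278 * 817.96 * 264.6 / 41.8
Numerator = 0.000278 * 817.96 * 264.6 = 60.168156
S = 60.168156 / 41.8 = 1.4394 m

1.4394


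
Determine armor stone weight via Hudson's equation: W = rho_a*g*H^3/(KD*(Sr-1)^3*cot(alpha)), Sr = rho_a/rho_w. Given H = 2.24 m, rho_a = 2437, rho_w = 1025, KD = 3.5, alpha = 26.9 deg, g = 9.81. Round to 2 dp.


Sr = rho_a / rho_w = 2437 / 1025 = 2.377561
(Sr - 1) = 1.377561
(Sr - 1)^3 = 2.614162
cot(26.9) = 1 / tan(26.9) = 1 / 0.507329 = 1.971108
Numerator = 2437 * 9.81 * 2.24^3 = 268700.5724
Denominator = 3.5 * 2.614162 * 1.971108 = 18.034782
W = 268700.5724 / 18.034782
W = 14899.02 N

14899.02


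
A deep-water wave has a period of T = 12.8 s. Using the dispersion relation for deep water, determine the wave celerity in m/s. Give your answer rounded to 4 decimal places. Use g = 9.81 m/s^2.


We use the deep-water celerity formula:
C = g * T / (2 * pi)
C = 9.81 * 12.8 / (2 * 3.14159...)
C = 125.568000 / 6.283185
C = 19.9848 m/s

19.9848


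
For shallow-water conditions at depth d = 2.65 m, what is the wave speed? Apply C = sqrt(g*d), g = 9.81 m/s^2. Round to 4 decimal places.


Using the shallow-water approximation:
C = sqrt(g * d) = sqrt(9.81 * 2.65)
C = sqrt(25.9965)
C = 5.0987 m/s

5.0987


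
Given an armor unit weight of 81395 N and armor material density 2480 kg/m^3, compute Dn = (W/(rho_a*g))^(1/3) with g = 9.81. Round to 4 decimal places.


V = W / (rho_a * g)
V = 81395 / (2480 * 9.81)
V = 81395 / 24328.80
V = 3.345623 m^3
Dn = V^(1/3) = 3.345623^(1/3)
Dn = 1.4956 m

1.4956


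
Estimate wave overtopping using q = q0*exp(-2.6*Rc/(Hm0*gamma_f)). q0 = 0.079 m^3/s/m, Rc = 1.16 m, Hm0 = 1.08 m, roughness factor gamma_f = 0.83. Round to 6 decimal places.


q = q0 * exp(-2.6 * Rc / (Hm0 * gamma_f))
Exponent = -2.6 * 1.16 / (1.08 * 0.83)
= -2.6 * 1.16 / 0.8964
= -3.364569
exp(-3.364569) = 0.034577
q = 0.079 * 0.034577
q = 0.002732 m^3/s/m

0.002732


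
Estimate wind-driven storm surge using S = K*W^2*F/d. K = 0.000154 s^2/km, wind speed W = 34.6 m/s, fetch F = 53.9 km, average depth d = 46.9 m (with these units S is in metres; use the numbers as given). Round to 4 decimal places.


S = K * W^2 * F / d
W^2 = 34.6^2 = 1197.16
S = 0.000154 * 1197.16 * 53.9 / 46.9
Numerator = 0.000154 * 1197.16 * 53.9 = 9.937146
S = 9.937146 / 46.9 = 0.2119 m

0.2119


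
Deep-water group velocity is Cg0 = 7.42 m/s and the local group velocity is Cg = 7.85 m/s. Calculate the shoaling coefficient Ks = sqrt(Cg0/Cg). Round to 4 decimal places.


Ks = sqrt(Cg0 / Cg)
Ks = sqrt(7.42 / 7.85)
Ks = sqrt(0.9452)
Ks = 0.9722

0.9722


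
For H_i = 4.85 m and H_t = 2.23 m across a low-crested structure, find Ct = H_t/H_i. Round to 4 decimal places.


Ct = H_t / H_i
Ct = 2.23 / 4.85
Ct = 0.4598

0.4598


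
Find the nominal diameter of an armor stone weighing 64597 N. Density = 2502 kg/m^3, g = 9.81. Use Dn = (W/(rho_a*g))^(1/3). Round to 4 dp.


V = W / (rho_a * g)
V = 64597 / (2502 * 9.81)
V = 64597 / 24544.62
V = 2.631819 m^3
Dn = V^(1/3) = 2.631819^(1/3)
Dn = 1.3807 m

1.3807


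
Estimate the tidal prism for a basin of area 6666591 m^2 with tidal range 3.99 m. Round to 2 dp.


Tidal prism = Area * Tidal range
P = 6666591 * 3.99
P = 26599698.09 m^3

26599698.09


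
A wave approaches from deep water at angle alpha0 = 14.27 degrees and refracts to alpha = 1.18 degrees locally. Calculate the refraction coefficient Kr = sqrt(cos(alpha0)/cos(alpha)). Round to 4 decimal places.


Kr = sqrt(cos(alpha0) / cos(alpha))
cos(14.27) = 0.969145
cos(1.18) = 0.999788
Kr = sqrt(0.969145 / 0.999788)
Kr = sqrt(0.969350)
Kr = 0.9846

0.9846


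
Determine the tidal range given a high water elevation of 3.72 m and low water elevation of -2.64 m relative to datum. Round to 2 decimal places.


Tidal range = High water - Low water
Tidal range = 3.72 - (-2.64)
Tidal range = 6.36 m

6.36


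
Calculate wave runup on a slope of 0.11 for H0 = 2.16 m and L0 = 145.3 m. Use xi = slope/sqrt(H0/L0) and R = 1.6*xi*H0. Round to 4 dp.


xi = slope / sqrt(H0/L0)
H0/L0 = 2.16/145.3 = 0.014866
sqrt(0.014866) = 0.121925
xi = 0.11 / 0.121925 = 0.902191
R = 1.6 * xi * H0 = 1.6 * 0.902191 * 2.16
R = 3.1180 m

3.1180


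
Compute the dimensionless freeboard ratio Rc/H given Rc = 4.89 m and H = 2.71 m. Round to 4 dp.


Relative freeboard = Rc / H
= 4.89 / 2.71
= 1.8044

1.8044


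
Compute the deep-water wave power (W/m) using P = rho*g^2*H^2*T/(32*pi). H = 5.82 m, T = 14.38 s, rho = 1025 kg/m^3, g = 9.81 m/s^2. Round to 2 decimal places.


P = rho * g^2 * H^2 * T / (32 * pi)
P = 1025 * 9.81^2 * 5.82^2 * 14.38 / (32 * pi)
P = 1025 * 96.2361 * 33.8724 * 14.38 / 100.53096
P = 477932.85 W/m

477932.85


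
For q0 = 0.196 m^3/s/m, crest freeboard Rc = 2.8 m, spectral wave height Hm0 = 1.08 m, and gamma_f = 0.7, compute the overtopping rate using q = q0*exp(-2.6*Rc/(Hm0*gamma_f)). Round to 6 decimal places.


q = q0 * exp(-2.6 * Rc / (Hm0 * gamma_f))
Exponent = -2.6 * 2.8 / (1.08 * 0.7)
= -2.6 * 2.8 / 0.7560
= -9.629630
exp(-9.629630) = 0.000066
q = 0.196 * 0.000066
q = 0.000013 m^3/s/m

0.000013


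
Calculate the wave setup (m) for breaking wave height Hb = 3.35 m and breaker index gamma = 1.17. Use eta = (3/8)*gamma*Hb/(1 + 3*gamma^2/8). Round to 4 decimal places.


eta = (3/8) * gamma * Hb / (1 + 3*gamma^2/8)
Numerator = (3/8) * 1.17 * 3.35 = 1.469812
Denominator = 1 + 3*1.17^2/8 = 1 + 0.513338 = 1.513338
eta = 1.469812 / 1.513338
eta = 0.9712 m

0.9712


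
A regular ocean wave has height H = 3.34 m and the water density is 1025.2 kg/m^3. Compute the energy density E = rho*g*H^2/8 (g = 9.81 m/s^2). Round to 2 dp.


E = (1/8) * rho * g * H^2
E = (1/8) * 1025.2 * 9.81 * 3.34^2
E = 0.125 * 1025.2 * 9.81 * 11.1556
E = 14024.28 J/m^2

14024.28


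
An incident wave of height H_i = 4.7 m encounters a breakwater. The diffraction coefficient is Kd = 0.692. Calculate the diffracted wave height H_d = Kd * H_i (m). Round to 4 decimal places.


H_d = Kd * H_i
H_d = 0.692 * 4.7
H_d = 3.2524 m

3.2524


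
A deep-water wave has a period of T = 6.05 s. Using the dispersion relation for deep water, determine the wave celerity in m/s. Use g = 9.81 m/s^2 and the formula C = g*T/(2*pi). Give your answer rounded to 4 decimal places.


We use the deep-water celerity formula:
C = g * T / (2 * pi)
C = 9.81 * 6.05 / (2 * 3.14159...)
C = 59.350500 / 6.283185
C = 9.4459 m/s

9.4459


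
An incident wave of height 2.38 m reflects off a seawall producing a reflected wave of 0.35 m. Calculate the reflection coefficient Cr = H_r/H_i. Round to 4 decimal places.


Cr = H_r / H_i
Cr = 0.35 / 2.38
Cr = 0.1471

0.1471


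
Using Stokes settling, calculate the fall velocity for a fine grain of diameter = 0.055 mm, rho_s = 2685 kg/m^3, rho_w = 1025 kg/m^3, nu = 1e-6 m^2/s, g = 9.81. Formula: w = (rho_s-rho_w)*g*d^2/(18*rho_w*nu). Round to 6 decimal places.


w = (rho_s - rho_w) * g * d^2 / (18 * rho_w * nu)
d = 0.055 mm = 0.000055 m
rho_s - rho_w = 2685 - 1025 = 1660
Numerator = 1660 * 9.81 * (0.000055)^2 = 0.000049260915
Denominator = 18 * 1025 * 1e-6 = 0.018450
w = 0.002670 m/s

0.002670


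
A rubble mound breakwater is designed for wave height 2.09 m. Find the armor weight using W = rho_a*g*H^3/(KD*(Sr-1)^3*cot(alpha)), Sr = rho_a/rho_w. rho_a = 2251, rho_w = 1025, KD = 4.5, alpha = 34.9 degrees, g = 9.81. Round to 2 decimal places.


Sr = rho_a / rho_w = 2251 / 1025 = 2.196098
(Sr - 1) = 1.196098
(Sr - 1)^3 = 1.711196
cot(34.9) = 1 / tan(34.9) = 1 / 0.697610 = 1.433466
Numerator = 2251 * 9.81 * 2.09^3 = 201596.6731
Denominator = 4.5 * 1.711196 * 1.433466 = 11.038240
W = 201596.6731 / 11.038240
W = 18263.48 N

18263.48


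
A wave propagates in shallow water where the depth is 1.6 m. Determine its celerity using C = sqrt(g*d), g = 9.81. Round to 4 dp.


Using the shallow-water approximation:
C = sqrt(g * d) = sqrt(9.81 * 1.6)
C = sqrt(15.6960)
C = 3.9618 m/s

3.9618


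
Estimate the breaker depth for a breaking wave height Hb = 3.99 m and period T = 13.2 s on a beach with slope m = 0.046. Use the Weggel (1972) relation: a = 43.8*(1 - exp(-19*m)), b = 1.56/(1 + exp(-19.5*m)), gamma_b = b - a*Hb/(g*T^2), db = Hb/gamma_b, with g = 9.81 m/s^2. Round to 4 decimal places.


a = 43.8 * (1 - exp(-19 * m))
exp(-19 * 0.046) = exp(-0.8740) = 0.417279
a = 43.8 * (1 - 0.417279) = 25.523176
b = 1.56 / (1 + exp(-19.5 * m))
exp(-19.5 * 0.046) = exp(-0.8970) = 0.407791
b = 1.56 / (1 + 0.407791) = 1.108119
Hb / (g * T^2) = 3.99 / (9.81 * 13.2^2) = 3.99 / 1709.2944 = 0.00233430
gamma_b = b - a * Hb/(g*T^2) = 1.108119 - 25.523176 * 0.00233430 = 1.048540
db = Hb / gamma_b = 3.99 / 1.048540
db = 3.8053 m

3.8053


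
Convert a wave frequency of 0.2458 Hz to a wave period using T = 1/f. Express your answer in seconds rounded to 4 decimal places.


T = 1 / f
T = 1 / 0.2458
T = 4.0683 s

4.0683


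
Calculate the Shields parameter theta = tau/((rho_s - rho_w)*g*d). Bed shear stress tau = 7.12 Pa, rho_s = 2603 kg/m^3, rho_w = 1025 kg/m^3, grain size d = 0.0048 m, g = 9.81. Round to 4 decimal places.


theta = tau / ((rho_s - rho_w) * g * d)
rho_s - rho_w = 2603 - 1025 = 1578
Denominator = 1578 * 9.81 * 0.0048 = 74.304864
theta = 7.12 / 74.304864
theta = 0.0958

0.0958


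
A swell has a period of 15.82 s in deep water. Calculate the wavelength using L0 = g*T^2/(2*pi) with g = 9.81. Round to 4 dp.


L0 = g * T^2 / (2 * pi)
L0 = 9.81 * 15.82^2 / (2 * pi)
L0 = 9.81 * 250.2724 / 6.28319
L0 = 2455.1722 / 6.28319
L0 = 390.7528 m

390.7528


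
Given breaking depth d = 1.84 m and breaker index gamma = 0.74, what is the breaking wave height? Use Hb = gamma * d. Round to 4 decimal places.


Hb = gamma * d
Hb = 0.74 * 1.84
Hb = 1.3616 m

1.3616


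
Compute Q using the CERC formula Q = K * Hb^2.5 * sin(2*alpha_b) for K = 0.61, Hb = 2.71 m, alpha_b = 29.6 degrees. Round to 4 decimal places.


Q = K * Hb^2.5 * sin(2 * alpha_b)
Hb^2.5 = 2.71^2.5 = 12.089914
sin(2 * 29.6) = sin(59.2) = 0.858960
Q = 0.61 * 12.089914 * 0.858960
Q = 6.3347 m^3/s

6.3347


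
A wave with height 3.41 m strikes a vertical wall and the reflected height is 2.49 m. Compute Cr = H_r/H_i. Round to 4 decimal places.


Cr = H_r / H_i
Cr = 2.49 / 3.41
Cr = 0.7302

0.7302


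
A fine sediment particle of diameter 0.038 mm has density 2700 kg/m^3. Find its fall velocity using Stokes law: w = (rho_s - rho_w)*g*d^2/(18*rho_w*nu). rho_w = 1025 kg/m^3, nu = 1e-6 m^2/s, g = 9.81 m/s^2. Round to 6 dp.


w = (rho_s - rho_w) * g * d^2 / (18 * rho_w * nu)
d = 0.038 mm = 0.000038 m
rho_s - rho_w = 2700 - 1025 = 1675
Numerator = 1675 * 9.81 * (0.000038)^2 = 0.000023727447
Denominator = 18 * 1025 * 1e-6 = 0.018450
w = 0.001286 m/s

0.001286


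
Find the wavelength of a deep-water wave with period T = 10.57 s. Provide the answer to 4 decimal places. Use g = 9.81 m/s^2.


L0 = g * T^2 / (2 * pi)
L0 = 9.81 * 10.57^2 / (2 * pi)
L0 = 9.81 * 111.7249 / 6.28319
L0 = 1096.0213 / 6.28319
L0 = 174.4372 m

174.4372


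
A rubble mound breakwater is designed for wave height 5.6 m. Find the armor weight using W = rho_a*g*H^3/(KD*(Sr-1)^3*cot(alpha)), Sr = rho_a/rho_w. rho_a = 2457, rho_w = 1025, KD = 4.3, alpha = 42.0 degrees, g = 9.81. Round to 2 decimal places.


Sr = rho_a / rho_w = 2457 / 1025 = 2.397073
(Sr - 1) = 1.397073
(Sr - 1)^3 = 2.726826
cot(42.0) = 1 / tan(42.0) = 1 / 0.900404 = 1.110613
Numerator = 2457 * 9.81 * 5.6^3 = 4232902.3027
Denominator = 4.3 * 2.726826 * 1.110613 = 13.022323
W = 4232902.3027 / 13.022323
W = 325049.70 N

325049.70


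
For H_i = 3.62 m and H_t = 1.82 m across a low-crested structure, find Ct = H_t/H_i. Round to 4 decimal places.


Ct = H_t / H_i
Ct = 1.82 / 3.62
Ct = 0.5028

0.5028


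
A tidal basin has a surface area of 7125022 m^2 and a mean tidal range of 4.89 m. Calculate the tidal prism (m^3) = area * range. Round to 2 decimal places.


Tidal prism = Area * Tidal range
P = 7125022 * 4.89
P = 34841357.58 m^3

34841357.58


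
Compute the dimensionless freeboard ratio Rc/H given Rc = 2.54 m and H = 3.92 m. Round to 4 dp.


Relative freeboard = Rc / H
= 2.54 / 3.92
= 0.6480

0.6480


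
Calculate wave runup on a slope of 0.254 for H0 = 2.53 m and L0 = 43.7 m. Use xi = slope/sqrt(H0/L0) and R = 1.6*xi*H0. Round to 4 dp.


xi = slope / sqrt(H0/L0)
H0/L0 = 2.53/43.7 = 0.057895
sqrt(0.057895) = 0.240613
xi = 0.254 / 0.240613 = 1.055636
R = 1.6 * xi * H0 = 1.6 * 1.055636 * 2.53
R = 4.2732 m

4.2732


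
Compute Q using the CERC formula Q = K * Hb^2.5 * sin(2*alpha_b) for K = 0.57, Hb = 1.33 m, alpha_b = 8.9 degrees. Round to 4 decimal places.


Q = K * Hb^2.5 * sin(2 * alpha_b)
Hb^2.5 = 1.33^2.5 = 2.039995
sin(2 * 8.9) = sin(17.8) = 0.305695
Q = 0.57 * 2.039995 * 0.305695
Q = 0.3555 m^3/s

0.3555


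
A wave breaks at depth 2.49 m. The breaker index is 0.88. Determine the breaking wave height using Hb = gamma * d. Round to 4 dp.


Hb = gamma * d
Hb = 0.88 * 2.49
Hb = 2.1912 m

2.1912


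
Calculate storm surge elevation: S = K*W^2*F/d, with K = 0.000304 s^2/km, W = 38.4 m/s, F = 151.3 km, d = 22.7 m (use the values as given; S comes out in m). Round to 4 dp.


S = K * W^2 * F / d
W^2 = 38.4^2 = 1474.56
S = 0.000304 * 1474.56 * 151.3 / 22.7
Numerator = 0.000304 * 1474.56 * 151.3 = 67.822682
S = 67.822682 / 22.7 = 2.9878 m

2.9878


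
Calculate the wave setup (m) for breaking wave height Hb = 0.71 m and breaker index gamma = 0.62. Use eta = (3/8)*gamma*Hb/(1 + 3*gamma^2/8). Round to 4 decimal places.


eta = (3/8) * gamma * Hb / (1 + 3*gamma^2/8)
Numerator = (3/8) * 0.62 * 0.71 = 0.165075
Denominator = 1 + 3*0.62^2/8 = 1 + 0.144150 = 1.144150
eta = 0.165075 / 1.144150
eta = 0.1443 m

0.1443


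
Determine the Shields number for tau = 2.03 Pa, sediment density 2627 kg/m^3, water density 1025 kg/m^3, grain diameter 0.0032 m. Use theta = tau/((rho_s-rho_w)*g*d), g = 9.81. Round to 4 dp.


theta = tau / ((rho_s - rho_w) * g * d)
rho_s - rho_w = 2627 - 1025 = 1602
Denominator = 1602 * 9.81 * 0.0032 = 50.289984
theta = 2.03 / 50.289984
theta = 0.0404

0.0404


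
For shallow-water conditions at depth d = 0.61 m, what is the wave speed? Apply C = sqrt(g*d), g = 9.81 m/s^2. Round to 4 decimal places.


Using the shallow-water approximation:
C = sqrt(g * d) = sqrt(9.81 * 0.61)
C = sqrt(5.9841)
C = 2.4462 m/s

2.4462


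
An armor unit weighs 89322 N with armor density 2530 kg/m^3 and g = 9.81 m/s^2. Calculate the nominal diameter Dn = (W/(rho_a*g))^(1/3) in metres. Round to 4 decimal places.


V = W / (rho_a * g)
V = 89322 / (2530 * 9.81)
V = 89322 / 24819.30
V = 3.598893 m^3
Dn = V^(1/3) = 3.598893^(1/3)
Dn = 1.5325 m

1.5325


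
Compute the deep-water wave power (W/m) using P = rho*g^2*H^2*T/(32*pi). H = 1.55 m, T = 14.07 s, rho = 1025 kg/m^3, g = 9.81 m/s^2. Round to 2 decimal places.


P = rho * g^2 * H^2 * T / (32 * pi)
P = 1025 * 9.81^2 * 1.55^2 * 14.07 / (32 * pi)
P = 1025 * 96.2361 * 2.4025 * 14.07 / 100.53096
P = 33168.02 W/m

33168.02


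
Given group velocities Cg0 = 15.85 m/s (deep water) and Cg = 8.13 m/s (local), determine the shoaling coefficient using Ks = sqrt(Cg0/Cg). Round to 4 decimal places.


Ks = sqrt(Cg0 / Cg)
Ks = sqrt(15.85 / 8.13)
Ks = sqrt(1.9496)
Ks = 1.3963

1.3963


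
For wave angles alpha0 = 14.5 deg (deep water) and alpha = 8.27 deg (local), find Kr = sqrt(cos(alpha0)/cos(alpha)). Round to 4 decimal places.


Kr = sqrt(cos(alpha0) / cos(alpha))
cos(14.5) = 0.968148
cos(8.27) = 0.989601
Kr = sqrt(0.968148 / 0.989601)
Kr = sqrt(0.978321)
Kr = 0.9891

0.9891


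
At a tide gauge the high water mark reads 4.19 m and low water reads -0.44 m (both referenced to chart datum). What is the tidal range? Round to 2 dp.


Tidal range = High water - Low water
Tidal range = 4.19 - (-0.44)
Tidal range = 4.63 m

4.63


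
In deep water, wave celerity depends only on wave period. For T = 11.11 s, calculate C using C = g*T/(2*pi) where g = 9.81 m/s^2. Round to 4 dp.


We use the deep-water celerity formula:
C = g * T / (2 * pi)
C = 9.81 * 11.11 / (2 * 3.14159...)
C = 108.989100 / 6.283185
C = 17.3462 m/s

17.3462


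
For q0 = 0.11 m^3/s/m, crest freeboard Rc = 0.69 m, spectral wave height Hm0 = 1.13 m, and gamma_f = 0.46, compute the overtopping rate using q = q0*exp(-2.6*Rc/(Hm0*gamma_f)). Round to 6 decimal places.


q = q0 * exp(-2.6 * Rc / (Hm0 * gamma_f))
Exponent = -2.6 * 0.69 / (1.13 * 0.46)
= -2.6 * 0.69 / 0.5198
= -3.451327
exp(-3.451327) = 0.031704
q = 0.11 * 0.031704
q = 0.003487 m^3/s/m

0.003487


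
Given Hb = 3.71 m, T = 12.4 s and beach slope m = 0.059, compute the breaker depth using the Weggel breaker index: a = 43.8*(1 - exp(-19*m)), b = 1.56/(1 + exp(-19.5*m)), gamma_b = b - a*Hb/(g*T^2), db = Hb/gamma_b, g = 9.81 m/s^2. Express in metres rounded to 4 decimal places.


a = 43.8 * (1 - exp(-19 * m))
exp(-19 * 0.059) = exp(-1.1210) = 0.325954
a = 43.8 * (1 - 0.325954) = 29.523229
b = 1.56 / (1 + exp(-19.5 * m))
exp(-19.5 * 0.059) = exp(-1.1505) = 0.316478
b = 1.56 / (1 + 0.316478) = 1.184979
Hb / (g * T^2) = 3.71 / (9.81 * 12.4^2) = 3.71 / 1508.3856 = 0.00245958
gamma_b = b - a * Hb/(g*T^2) = 1.184979 - 29.523229 * 0.00245958 = 1.112365
db = Hb / gamma_b = 3.71 / 1.112365
db = 3.3352 m

3.3352
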